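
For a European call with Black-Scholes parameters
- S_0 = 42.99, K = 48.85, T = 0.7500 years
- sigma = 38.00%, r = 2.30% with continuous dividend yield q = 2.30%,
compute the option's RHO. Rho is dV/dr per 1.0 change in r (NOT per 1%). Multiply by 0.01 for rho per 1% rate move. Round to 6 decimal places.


Answer: Rho = 10.449774

Derivation:
d1 = -0.2237592316; d2 = -0.5528488850
phi(d1) = 0.3890790938; exp(-qT) = 0.9828979294; exp(-rT) = 0.9828979294
N(d2) = 0.2901834455
Rho = K*T*exp(-rT)*N(d2) = 48.8500 * 0.7500 * 0.9828979294 * 0.2901834455 = 10.449774


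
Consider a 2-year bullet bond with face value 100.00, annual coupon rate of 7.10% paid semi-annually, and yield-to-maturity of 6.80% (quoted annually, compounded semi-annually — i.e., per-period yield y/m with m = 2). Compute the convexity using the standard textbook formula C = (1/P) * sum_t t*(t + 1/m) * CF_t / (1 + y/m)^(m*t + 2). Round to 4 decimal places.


Coupon per period c = face * coupon_rate / m = 3.550000
Periods per year m = 2; per-period yield y/m = 0.034000
Number of cashflows N = 4
Cashflows (t years, CF_t, discount factor 1/(1+y/m)^(m*t), PV):
  t = 0.5000: CF_t = 3.550000, DF = 0.967118, PV = 3.433269
  t = 1.0000: CF_t = 3.550000, DF = 0.935317, PV = 3.320376
  t = 1.5000: CF_t = 3.550000, DF = 0.904562, PV = 3.211195
  t = 2.0000: CF_t = 103.550000, DF = 0.874818, PV = 90.587432
Price P = sum_t PV_t = 100.552272
Convexity numerator sum_t t*(t + 1/m) * CF_t / (1+y/m)^(m*t + 2):
  t = 0.5000: term = 1.605598
  t = 1.0000: term = 4.658407
  t = 1.5000: term = 9.010459
  t = 2.0000: term = 423.639918
Convexity = (1/P) * sum = 438.914382 / 100.552272 = 4.365037

Answer: Convexity = 4.3650


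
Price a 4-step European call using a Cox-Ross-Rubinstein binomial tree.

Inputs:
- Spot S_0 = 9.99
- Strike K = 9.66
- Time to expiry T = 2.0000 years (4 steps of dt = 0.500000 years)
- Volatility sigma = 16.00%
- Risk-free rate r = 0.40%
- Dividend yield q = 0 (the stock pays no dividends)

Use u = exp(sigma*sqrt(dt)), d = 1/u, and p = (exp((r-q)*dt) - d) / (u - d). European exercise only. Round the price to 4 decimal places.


dt = T/N = 0.500000
u = exp(sigma*sqrt(dt)) = 1.119785; d = 1/u = 0.893028
p = (exp((r-q)*dt) - d) / (u - d) = 0.480575
Discount per step: exp(-r*dt) = 0.998002
Stock lattice S(k, i) with i counting down-moves:
  k=0: S(0,0) = 9.9900
  k=1: S(1,0) = 11.1867; S(1,1) = 8.9214
  k=2: S(2,0) = 12.5267; S(2,1) = 9.9900; S(2,2) = 7.9670
  k=3: S(3,0) = 14.0272; S(3,1) = 11.1867; S(3,2) = 8.9214; S(3,3) = 7.1148
  k=4: S(4,0) = 15.7074; S(4,1) = 12.5267; S(4,2) = 9.9900; S(4,3) = 7.9670; S(4,4) = 6.3537
Terminal payoffs V(N, i) = max(S_T - K, 0):
  V(4,0) = 6.047416; V(4,1) = 2.866655; V(4,2) = 0.330000; V(4,3) = 0.000000; V(4,4) = 0.000000
Backward induction: V(k, i) = exp(-r*dt) * [p * V(k+1, i) + (1-p) * V(k+1, i+1)].
  V(3,0) = exp(-r*dt) * [p*6.047416 + (1-p)*2.866655] = 4.386466
  V(3,1) = exp(-r*dt) * [p*2.866655 + (1-p)*0.330000] = 1.545957
  V(3,2) = exp(-r*dt) * [p*0.330000 + (1-p)*0.000000] = 0.158273
  V(3,3) = exp(-r*dt) * [p*0.000000 + (1-p)*0.000000] = 0.000000
  V(2,0) = exp(-r*dt) * [p*4.386466 + (1-p)*1.545957] = 2.905218
  V(2,1) = exp(-r*dt) * [p*1.545957 + (1-p)*0.158273] = 0.823510
  V(2,2) = exp(-r*dt) * [p*0.158273 + (1-p)*0.000000] = 0.075910
  V(1,0) = exp(-r*dt) * [p*2.905218 + (1-p)*0.823510] = 1.820282
  V(1,1) = exp(-r*dt) * [p*0.823510 + (1-p)*0.075910] = 0.434318
  V(0,0) = exp(-r*dt) * [p*1.820282 + (1-p)*0.434318] = 1.098179

Answer: Price = V(0,0) = 1.0982


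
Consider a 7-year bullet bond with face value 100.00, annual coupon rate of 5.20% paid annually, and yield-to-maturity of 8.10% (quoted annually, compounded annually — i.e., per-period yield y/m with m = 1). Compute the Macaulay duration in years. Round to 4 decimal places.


Coupon per period c = face * coupon_rate / m = 5.200000
Periods per year m = 1; per-period yield y/m = 0.081000
Number of cashflows N = 7
Cashflows (t years, CF_t, discount factor 1/(1+y/m)^(m*t), PV):
  t = 1.0000: CF_t = 5.200000, DF = 0.925069, PV = 4.810361
  t = 2.0000: CF_t = 5.200000, DF = 0.855753, PV = 4.449917
  t = 3.0000: CF_t = 5.200000, DF = 0.791631, PV = 4.116482
  t = 4.0000: CF_t = 5.200000, DF = 0.732314, PV = 3.808032
  t = 5.0000: CF_t = 5.200000, DF = 0.677441, PV = 3.522694
  t = 6.0000: CF_t = 5.200000, DF = 0.626680, PV = 3.258736
  t = 7.0000: CF_t = 105.200000, DF = 0.579722, PV = 60.986805
Price P = sum_t PV_t = 84.953027
Macaulay numerator sum_t t * PV_t:
  t * PV_t at t = 1.0000: 4.810361
  t * PV_t at t = 2.0000: 8.899835
  t * PV_t at t = 3.0000: 12.349447
  t * PV_t at t = 4.0000: 15.232127
  t * PV_t at t = 5.0000: 17.613468
  t * PV_t at t = 6.0000: 19.552416
  t * PV_t at t = 7.0000: 426.907635
Macaulay duration D = (sum_t t * PV_t) / P = 505.365290 / 84.953027 = 5.948761

Answer: Macaulay duration = 5.9488 years


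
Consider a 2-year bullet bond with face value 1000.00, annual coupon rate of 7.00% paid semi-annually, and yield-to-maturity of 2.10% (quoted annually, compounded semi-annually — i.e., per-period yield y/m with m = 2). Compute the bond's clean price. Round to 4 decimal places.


Coupon per period c = face * coupon_rate / m = 35.000000
Periods per year m = 2; per-period yield y/m = 0.010500
Number of cashflows N = 4
Cashflows (t years, CF_t, discount factor 1/(1+y/m)^(m*t), PV):
  t = 0.5000: CF_t = 35.000000, DF = 0.989609, PV = 34.636319
  t = 1.0000: CF_t = 35.000000, DF = 0.979326, PV = 34.276416
  t = 1.5000: CF_t = 35.000000, DF = 0.969150, PV = 33.920254
  t = 2.0000: CF_t = 1035.000000, DF = 0.959080, PV = 992.647558
Price P = sum_t PV_t = 1095.480546

Answer: Price = 1095.4805


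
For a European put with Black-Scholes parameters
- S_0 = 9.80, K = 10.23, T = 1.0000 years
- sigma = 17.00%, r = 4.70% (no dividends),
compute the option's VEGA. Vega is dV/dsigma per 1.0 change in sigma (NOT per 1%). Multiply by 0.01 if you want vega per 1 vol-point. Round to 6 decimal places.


Answer: Vega = 3.886533

Derivation:
d1 = 0.1088694454; d2 = -0.0611305546
phi(d1) = 0.3965850293; exp(-qT) = 1.0000000000; exp(-rT) = 0.9540873976
Vega = S * exp(-qT) * phi(d1) * sqrt(T) = 9.8000 * 1.0000000000 * 0.3965850293 * 1.0000000000 = 3.886533


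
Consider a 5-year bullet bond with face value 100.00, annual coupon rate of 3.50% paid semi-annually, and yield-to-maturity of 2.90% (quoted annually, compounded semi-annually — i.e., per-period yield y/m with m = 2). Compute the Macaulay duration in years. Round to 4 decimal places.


Coupon per period c = face * coupon_rate / m = 1.750000
Periods per year m = 2; per-period yield y/m = 0.014500
Number of cashflows N = 10
Cashflows (t years, CF_t, discount factor 1/(1+y/m)^(m*t), PV):
  t = 0.5000: CF_t = 1.750000, DF = 0.985707, PV = 1.724988
  t = 1.0000: CF_t = 1.750000, DF = 0.971619, PV = 1.700333
  t = 1.5000: CF_t = 1.750000, DF = 0.957732, PV = 1.676030
  t = 2.0000: CF_t = 1.750000, DF = 0.944043, PV = 1.652075
  t = 2.5000: CF_t = 1.750000, DF = 0.930550, PV = 1.628463
  t = 3.0000: CF_t = 1.750000, DF = 0.917250, PV = 1.605187
  t = 3.5000: CF_t = 1.750000, DF = 0.904140, PV = 1.582245
  t = 4.0000: CF_t = 1.750000, DF = 0.891217, PV = 1.559630
  t = 4.5000: CF_t = 1.750000, DF = 0.878479, PV = 1.537339
  t = 5.0000: CF_t = 101.750000, DF = 0.865923, PV = 88.107708
Price P = sum_t PV_t = 102.773998
Macaulay numerator sum_t t * PV_t:
  t * PV_t at t = 0.5000: 0.862494
  t * PV_t at t = 1.0000: 1.700333
  t * PV_t at t = 1.5000: 2.514046
  t * PV_t at t = 2.0000: 3.304151
  t * PV_t at t = 2.5000: 4.071157
  t * PV_t at t = 3.0000: 4.815562
  t * PV_t at t = 3.5000: 5.537857
  t * PV_t at t = 4.0000: 6.238521
  t * PV_t at t = 4.5000: 6.918025
  t * PV_t at t = 5.0000: 440.538540
Macaulay duration D = (sum_t t * PV_t) / P = 476.500684 / 102.773998 = 4.636393

Answer: Macaulay duration = 4.6364 years


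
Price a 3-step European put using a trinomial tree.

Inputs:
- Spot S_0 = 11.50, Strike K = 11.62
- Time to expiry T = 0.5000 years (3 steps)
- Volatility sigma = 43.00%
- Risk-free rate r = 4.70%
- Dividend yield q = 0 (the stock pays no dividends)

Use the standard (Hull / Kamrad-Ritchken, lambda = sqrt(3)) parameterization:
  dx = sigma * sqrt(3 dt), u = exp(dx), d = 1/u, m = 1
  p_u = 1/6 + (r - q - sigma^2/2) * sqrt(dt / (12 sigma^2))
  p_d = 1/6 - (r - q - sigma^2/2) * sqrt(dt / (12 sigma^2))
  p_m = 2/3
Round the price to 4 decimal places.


Answer: Price = V(0,0) = 1.1997

Derivation:
dt = T/N = 0.166667; dx = sigma*sqrt(3*dt) = 0.304056
u = exp(dx) = 1.355345; d = 1/u = 0.737820
p_u = 0.154210, p_m = 0.666667, p_d = 0.179123
Discount per step: exp(-r*dt) = 0.992197
Stock lattice S(k, j) with j the centered position index:
  k=0: S(0,+0) = 11.5000
  k=1: S(1,-1) = 8.4849; S(1,+0) = 11.5000; S(1,+1) = 15.5865
  k=2: S(2,-2) = 6.2603; S(2,-1) = 8.4849; S(2,+0) = 11.5000; S(2,+1) = 15.5865; S(2,+2) = 21.1250
  k=3: S(3,-3) = 4.6190; S(3,-2) = 6.2603; S(3,-1) = 8.4849; S(3,+0) = 11.5000; S(3,+1) = 15.5865; S(3,+2) = 21.1250; S(3,+3) = 28.6317
Terminal payoffs V(N, j) = max(K - S_T, 0):
  V(3,-3) = 7.000995; V(3,-2) = 5.359656; V(3,-1) = 3.135074; V(3,+0) = 0.120000; V(3,+1) = 0.000000; V(3,+2) = 0.000000; V(3,+3) = 0.000000
Backward induction: V(k, j) = exp(-r*dt) * [p_u * V(k+1, j+1) + p_m * V(k+1, j) + p_d * V(k+1, j-1)]
  V(2,-2) = exp(-r*dt) * [p_u*3.135074 + p_m*5.359656 + p_d*7.000995] = 5.269168
  V(2,-1) = exp(-r*dt) * [p_u*0.120000 + p_m*3.135074 + p_d*5.359656] = 3.044650
  V(2,+0) = exp(-r*dt) * [p_u*0.000000 + p_m*0.120000 + p_d*3.135074] = 0.636559
  V(2,+1) = exp(-r*dt) * [p_u*0.000000 + p_m*0.000000 + p_d*0.120000] = 0.021327
  V(2,+2) = exp(-r*dt) * [p_u*0.000000 + p_m*0.000000 + p_d*0.000000] = 0.000000
  V(1,-1) = exp(-r*dt) * [p_u*0.636559 + p_m*3.044650 + p_d*5.269168] = 3.047793
  V(1,+0) = exp(-r*dt) * [p_u*0.021327 + p_m*0.636559 + p_d*3.044650] = 0.965437
  V(1,+1) = exp(-r*dt) * [p_u*0.000000 + p_m*0.021327 + p_d*0.636559] = 0.127240
  V(0,+0) = exp(-r*dt) * [p_u*0.127240 + p_m*0.965437 + p_d*3.047793] = 1.199742


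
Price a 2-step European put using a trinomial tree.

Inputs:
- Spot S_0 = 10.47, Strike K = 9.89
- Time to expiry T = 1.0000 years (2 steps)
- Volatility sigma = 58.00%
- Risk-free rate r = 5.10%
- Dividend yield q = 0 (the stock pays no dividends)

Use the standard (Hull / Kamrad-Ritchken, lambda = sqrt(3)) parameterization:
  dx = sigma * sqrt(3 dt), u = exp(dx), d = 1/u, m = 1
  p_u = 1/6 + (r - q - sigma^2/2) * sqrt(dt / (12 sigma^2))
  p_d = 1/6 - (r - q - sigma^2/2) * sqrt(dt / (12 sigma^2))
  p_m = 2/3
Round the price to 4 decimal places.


dt = T/N = 0.500000; dx = sigma*sqrt(3*dt) = 0.710352
u = exp(dx) = 2.034707; d = 1/u = 0.491471
p_u = 0.125420, p_m = 0.666667, p_d = 0.207914
Discount per step: exp(-r*dt) = 0.974822
Stock lattice S(k, j) with j the centered position index:
  k=0: S(0,+0) = 10.4700
  k=1: S(1,-1) = 5.1457; S(1,+0) = 10.4700; S(1,+1) = 21.3034
  k=2: S(2,-2) = 2.5290; S(2,-1) = 5.1457; S(2,+0) = 10.4700; S(2,+1) = 21.3034; S(2,+2) = 43.3462
Terminal payoffs V(N, j) = max(K - S_T, 0):
  V(2,-2) = 7.361035; V(2,-1) = 4.744297; V(2,+0) = 0.000000; V(2,+1) = 0.000000; V(2,+2) = 0.000000
Backward induction: V(k, j) = exp(-r*dt) * [p_u * V(k+1, j+1) + p_m * V(k+1, j) + p_d * V(k+1, j-1)]
  V(1,-1) = exp(-r*dt) * [p_u*0.000000 + p_m*4.744297 + p_d*7.361035] = 4.575159
  V(1,+0) = exp(-r*dt) * [p_u*0.000000 + p_m*0.000000 + p_d*4.744297] = 0.961570
  V(1,+1) = exp(-r*dt) * [p_u*0.000000 + p_m*0.000000 + p_d*0.000000] = 0.000000
  V(0,+0) = exp(-r*dt) * [p_u*0.000000 + p_m*0.961570 + p_d*4.575159] = 1.552195

Answer: Price = V(0,0) = 1.5522


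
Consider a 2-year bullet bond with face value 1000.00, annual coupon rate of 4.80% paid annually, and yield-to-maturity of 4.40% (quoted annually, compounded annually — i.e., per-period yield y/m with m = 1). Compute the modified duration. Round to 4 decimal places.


Answer: Modified duration = 1.8720

Derivation:
Coupon per period c = face * coupon_rate / m = 48.000000
Periods per year m = 1; per-period yield y/m = 0.044000
Number of cashflows N = 2
Cashflows (t years, CF_t, discount factor 1/(1+y/m)^(m*t), PV):
  t = 1.0000: CF_t = 48.000000, DF = 0.957854, PV = 45.977011
  t = 2.0000: CF_t = 1048.000000, DF = 0.917485, PV = 961.524346
Price P = sum_t PV_t = 1007.501358
First compute Macaulay numerator sum_t t * PV_t:
  t * PV_t at t = 1.0000: 45.977011
  t * PV_t at t = 2.0000: 1923.048693
Macaulay duration D = 1969.025704 / 1007.501358 = 1.954365
Modified duration = D / (1 + y/m) = 1.954365 / (1 + 0.044000) = 1.871997


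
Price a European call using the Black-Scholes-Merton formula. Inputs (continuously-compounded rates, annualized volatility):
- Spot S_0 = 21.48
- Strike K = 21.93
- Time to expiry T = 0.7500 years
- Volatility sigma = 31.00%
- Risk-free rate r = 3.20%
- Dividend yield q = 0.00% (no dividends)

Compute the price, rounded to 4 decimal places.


d1 = (ln(S/K) + (r - q + 0.5*sigma^2) * T) / (sigma * sqrt(T)) = 0.14640190
d2 = d1 - sigma * sqrt(T) = -0.12206597
exp(-rT) = 0.97628571; exp(-qT) = 1.00000000
C = S_0 * exp(-qT) * N(d1) - K * exp(-rT) * N(d2)
N(d1) = 0.55819794; N(d2) = 0.45142338
C = 21.4800 * 1.00000000 * 0.55819794 - 21.9300 * 0.97628571 * 0.45142338 = 2.3251

Answer: Price = 2.3251


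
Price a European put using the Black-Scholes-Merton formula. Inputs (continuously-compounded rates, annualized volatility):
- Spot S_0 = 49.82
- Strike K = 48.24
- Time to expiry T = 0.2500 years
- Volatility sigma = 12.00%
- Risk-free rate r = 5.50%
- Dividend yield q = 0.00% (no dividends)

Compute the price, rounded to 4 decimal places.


d1 = (ln(S/K) + (r - q + 0.5*sigma^2) * T) / (sigma * sqrt(T)) = 0.79629929
d2 = d1 - sigma * sqrt(T) = 0.73629929
exp(-rT) = 0.98634410; exp(-qT) = 1.00000000
P = K * exp(-rT) * N(-d2) - S_0 * exp(-qT) * N(-d1)
N(-d1) = 0.21292905; N(-d2) = 0.23077429
P = 48.2400 * 0.98634410 * 0.23077429 - 49.8200 * 1.00000000 * 0.21292905 = 0.3724

Answer: Price = 0.3724


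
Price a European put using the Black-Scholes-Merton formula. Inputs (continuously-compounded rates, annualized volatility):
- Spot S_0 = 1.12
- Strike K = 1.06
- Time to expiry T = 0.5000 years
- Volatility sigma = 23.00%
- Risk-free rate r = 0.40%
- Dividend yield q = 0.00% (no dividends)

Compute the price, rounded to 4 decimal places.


d1 = (ln(S/K) + (r - q + 0.5*sigma^2) * T) / (sigma * sqrt(T)) = 0.43216385
d2 = d1 - sigma * sqrt(T) = 0.26952929
exp(-rT) = 0.99800200; exp(-qT) = 1.00000000
P = K * exp(-rT) * N(-d2) - S_0 * exp(-qT) * N(-d1)
N(-d1) = 0.33281117; N(-d2) = 0.39376120
P = 1.0600 * 0.99800200 * 0.39376120 - 1.1200 * 1.00000000 * 0.33281117 = 0.0438

Answer: Price = 0.0438


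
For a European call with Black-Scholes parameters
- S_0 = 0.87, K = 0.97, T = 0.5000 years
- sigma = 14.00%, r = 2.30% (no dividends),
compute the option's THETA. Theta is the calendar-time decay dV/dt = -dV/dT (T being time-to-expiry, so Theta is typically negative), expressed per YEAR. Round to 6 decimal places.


d1 = -0.9334098400; d2 = -1.0324047894
phi(d1) = 0.2580593974; exp(-qT) = 1.0000000000; exp(-rT) = 0.9885658722
Theta = -S*exp(-qT)*phi(d1)*sigma/(2*sqrt(T)) - r*K*exp(-rT)*N(d2) + q*S*exp(-qT)*N(d1)
N(d1) = 0.1753042009; N(d2) = 0.1509412646; sqrt(T) = 0.7071067812
Term 1 = -0.8700 * 1.0000000000 * 0.2580593974 * 0.1400 / (2 * 0.7071067812) = -0.0222255220
Term 2 = -0.0230 * 0.9700 * 0.9885658722 * 0.1509412646 = -0.0033289952
Term 3 = 0 (no dividend yield, q = 0)
Theta = -0.0222255220 + (-0.0033289952) + (0.0000000000) = -0.025555

Answer: Theta = -0.025555


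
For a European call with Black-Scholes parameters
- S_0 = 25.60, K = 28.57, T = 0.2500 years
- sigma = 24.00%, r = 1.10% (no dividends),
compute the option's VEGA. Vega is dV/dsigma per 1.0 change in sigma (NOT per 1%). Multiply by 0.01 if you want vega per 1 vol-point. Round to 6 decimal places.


d1 = -0.8317905396; d2 = -0.9517905396
phi(d1) = 0.2822742158; exp(-qT) = 1.0000000000; exp(-rT) = 0.9972537778
Vega = S * exp(-qT) * phi(d1) * sqrt(T) = 25.6000 * 1.0000000000 * 0.2822742158 * 0.5000000000 = 3.613110

Answer: Vega = 3.613110


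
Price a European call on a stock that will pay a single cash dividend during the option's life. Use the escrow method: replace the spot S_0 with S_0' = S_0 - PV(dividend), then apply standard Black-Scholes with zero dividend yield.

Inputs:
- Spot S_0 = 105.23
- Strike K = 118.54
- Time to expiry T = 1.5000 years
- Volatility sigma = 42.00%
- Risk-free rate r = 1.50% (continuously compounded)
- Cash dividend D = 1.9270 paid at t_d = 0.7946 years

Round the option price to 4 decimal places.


PV(D) = D * exp(-r * t_d) = 1.9270 * 0.98815175 = 1.90416842
S_0' = S_0 - PV(D) = 105.2300 - 1.90416842 = 103.32583158
d1 = (ln(S_0'/K) + (r + sigma^2/2)*T) / (sigma*sqrt(T)) = 0.03389812
d2 = d1 - sigma*sqrt(T) = -0.48049472
exp(-rT) = 0.97775124
N(d1) = 0.51352081; N(d2) = 0.31543783
C = S_0' * N(d1) - K * exp(-rT) * N(d2) = 103.32583158 * 0.51352081 - 118.5400 * 0.97775124 * 0.31543783 = 16.4999

Answer: Price = 16.4999


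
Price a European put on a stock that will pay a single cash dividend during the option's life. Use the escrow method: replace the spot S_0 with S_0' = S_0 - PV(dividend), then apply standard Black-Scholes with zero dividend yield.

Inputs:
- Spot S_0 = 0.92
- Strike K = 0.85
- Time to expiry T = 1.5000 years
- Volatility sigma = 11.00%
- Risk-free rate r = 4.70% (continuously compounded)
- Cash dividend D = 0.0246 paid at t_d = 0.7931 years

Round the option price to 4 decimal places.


PV(D) = D * exp(-r * t_d) = 0.0246 * 0.96341049 = 0.02369990
S_0' = S_0 - PV(D) = 0.9200 - 0.02369990 = 0.89630010
d1 = (ln(S_0'/K) + (r + sigma^2/2)*T) / (sigma*sqrt(T)) = 0.98435301
d2 = d1 - sigma*sqrt(T) = 0.84963107
exp(-rT) = 0.93192774
N(-d1) = 0.16247099; N(-d2) = 0.19776512
P = K * exp(-rT) * N(-d2) - S_0' * N(-d1) = 0.8500 * 0.93192774 * 0.19776512 - 0.89630010 * 0.16247099 = 0.0110

Answer: Price = 0.0110


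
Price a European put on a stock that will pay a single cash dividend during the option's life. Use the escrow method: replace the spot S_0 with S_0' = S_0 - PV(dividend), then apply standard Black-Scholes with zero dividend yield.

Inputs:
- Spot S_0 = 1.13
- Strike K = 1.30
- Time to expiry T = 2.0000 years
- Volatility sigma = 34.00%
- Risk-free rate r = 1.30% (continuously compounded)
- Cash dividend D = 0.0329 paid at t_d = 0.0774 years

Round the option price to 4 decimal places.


Answer: Price = 0.3190

Derivation:
PV(D) = D * exp(-r * t_d) = 0.0329 * 0.99899431 = 0.03286691
S_0' = S_0 - PV(D) = 1.1300 - 0.03286691 = 1.09713309
d1 = (ln(S_0'/K) + (r + sigma^2/2)*T) / (sigma*sqrt(T)) = -0.05836495
d2 = d1 - sigma*sqrt(T) = -0.53919756
exp(-rT) = 0.97433509
N(-d1) = 0.52327103; N(-d2) = 0.70512473
P = K * exp(-rT) * N(-d2) - S_0' * N(-d1) = 1.3000 * 0.97433509 * 0.70512473 - 1.09713309 * 0.52327103 = 0.3190


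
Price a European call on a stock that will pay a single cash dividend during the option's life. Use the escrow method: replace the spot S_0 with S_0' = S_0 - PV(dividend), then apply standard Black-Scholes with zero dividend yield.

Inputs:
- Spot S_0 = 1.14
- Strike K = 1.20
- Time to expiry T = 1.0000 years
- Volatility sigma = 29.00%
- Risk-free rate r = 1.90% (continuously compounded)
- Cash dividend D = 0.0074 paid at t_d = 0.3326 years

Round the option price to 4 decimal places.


PV(D) = D * exp(-r * t_d) = 0.0074 * 0.99370053 = 0.00735338
S_0' = S_0 - PV(D) = 1.1400 - 0.00735338 = 1.13264662
d1 = (ln(S_0'/K) + (r + sigma^2/2)*T) / (sigma*sqrt(T)) = 0.01132923
d2 = d1 - sigma*sqrt(T) = -0.27867077
exp(-rT) = 0.98117936
N(d1) = 0.50451961; N(d2) = 0.39024875
C = S_0' * N(d1) - K * exp(-rT) * N(d2) = 1.13264662 * 0.50451961 - 1.2000 * 0.98117936 * 0.39024875 = 0.1120

Answer: Price = 0.1120


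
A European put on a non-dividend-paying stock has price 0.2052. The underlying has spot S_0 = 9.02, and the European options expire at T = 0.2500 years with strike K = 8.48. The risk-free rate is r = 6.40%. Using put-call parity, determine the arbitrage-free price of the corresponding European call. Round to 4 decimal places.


Answer: Call price = 0.8798

Derivation:
Put-call parity: C - P = S_0 * exp(-qT) - K * exp(-rT).
S_0 * exp(-qT) = 9.0200 * 1.00000000 = 9.02000000
K * exp(-rT) = 8.4800 * 0.98412732 = 8.34539967
C = P + S*exp(-qT) - K*exp(-rT)
C = 0.2052 + 9.02000000 - 8.34539967 = 0.8798


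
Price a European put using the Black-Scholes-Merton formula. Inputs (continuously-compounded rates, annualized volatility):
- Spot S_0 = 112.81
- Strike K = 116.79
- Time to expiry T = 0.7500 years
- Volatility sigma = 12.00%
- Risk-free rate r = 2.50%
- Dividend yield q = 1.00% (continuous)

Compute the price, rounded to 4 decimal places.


Answer: Price = 6.1404

Derivation:
d1 = (ln(S/K) + (r - q + 0.5*sigma^2) * T) / (sigma * sqrt(T)) = -0.17342123
d2 = d1 - sigma * sqrt(T) = -0.27734428
exp(-rT) = 0.98142469; exp(-qT) = 0.99252805
P = K * exp(-rT) * N(-d2) - S_0 * exp(-qT) * N(-d1)
N(-d1) = 0.56883983; N(-d2) = 0.60924212
P = 116.7900 * 0.98142469 * 0.60924212 - 112.8100 * 0.99252805 * 0.56883983 = 6.1404


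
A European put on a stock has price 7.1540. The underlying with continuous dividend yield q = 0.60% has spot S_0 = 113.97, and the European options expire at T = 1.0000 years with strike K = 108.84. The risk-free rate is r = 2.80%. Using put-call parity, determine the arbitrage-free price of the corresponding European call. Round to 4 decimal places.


Put-call parity: C - P = S_0 * exp(-qT) - K * exp(-rT).
S_0 * exp(-qT) = 113.9700 * 0.99401796 = 113.28822736
K * exp(-rT) = 108.8400 * 0.97238837 = 105.83474984
C = P + S*exp(-qT) - K*exp(-rT)
C = 7.1540 + 113.28822736 - 105.83474984 = 14.6075

Answer: Call price = 14.6075


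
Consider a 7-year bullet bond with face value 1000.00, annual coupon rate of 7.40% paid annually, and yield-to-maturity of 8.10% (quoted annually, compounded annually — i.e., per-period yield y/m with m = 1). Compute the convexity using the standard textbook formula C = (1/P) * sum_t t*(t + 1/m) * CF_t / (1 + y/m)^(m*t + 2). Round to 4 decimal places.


Answer: Convexity = 36.0727

Derivation:
Coupon per period c = face * coupon_rate / m = 74.000000
Periods per year m = 1; per-period yield y/m = 0.081000
Number of cashflows N = 7
Cashflows (t years, CF_t, discount factor 1/(1+y/m)^(m*t), PV):
  t = 1.0000: CF_t = 74.000000, DF = 0.925069, PV = 68.455134
  t = 2.0000: CF_t = 74.000000, DF = 0.855753, PV = 63.325749
  t = 3.0000: CF_t = 74.000000, DF = 0.791631, PV = 58.580711
  t = 4.0000: CF_t = 74.000000, DF = 0.732314, PV = 54.191222
  t = 5.0000: CF_t = 74.000000, DF = 0.677441, PV = 50.130640
  t = 6.0000: CF_t = 74.000000, DF = 0.626680, PV = 46.374320
  t = 7.0000: CF_t = 1074.000000, DF = 0.579722, PV = 622.621945
Price P = sum_t PV_t = 963.679721
Convexity numerator sum_t t*(t + 1/m) * CF_t / (1+y/m)^(m*t + 2):
  t = 1.0000: term = 117.161422
  t = 2.0000: term = 325.147332
  t = 3.0000: term = 601.567681
  t = 4.0000: term = 927.486403
  t = 5.0000: term = 1286.983908
  t = 6.0000: term = 1666.769169
  t = 7.0000: term = 29837.405930
Convexity = (1/P) * sum = 34762.521845 / 963.679721 = 36.072692


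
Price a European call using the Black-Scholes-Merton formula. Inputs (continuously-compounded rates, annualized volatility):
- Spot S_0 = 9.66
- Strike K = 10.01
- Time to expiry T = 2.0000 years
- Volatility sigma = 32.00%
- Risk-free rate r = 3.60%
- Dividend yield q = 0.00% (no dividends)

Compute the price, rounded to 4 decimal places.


Answer: Price = 1.8764

Derivation:
d1 = (ln(S/K) + (r - q + 0.5*sigma^2) * T) / (sigma * sqrt(T)) = 0.30672758
d2 = d1 - sigma * sqrt(T) = -0.14582076
exp(-rT) = 0.93053090; exp(-qT) = 1.00000000
C = S_0 * exp(-qT) * N(d1) - K * exp(-rT) * N(d2)
N(d1) = 0.62047463; N(d2) = 0.44203144
C = 9.6600 * 1.00000000 * 0.62047463 - 10.0100 * 0.93053090 * 0.44203144 = 1.8764


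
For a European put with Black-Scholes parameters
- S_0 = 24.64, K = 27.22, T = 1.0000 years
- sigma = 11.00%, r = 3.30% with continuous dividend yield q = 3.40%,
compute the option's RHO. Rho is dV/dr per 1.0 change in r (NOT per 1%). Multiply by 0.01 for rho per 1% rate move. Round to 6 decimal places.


Answer: Rho = -21.959818

Derivation:
d1 = -0.8593714414; d2 = -0.9693714414
phi(d1) = 0.2757672213; exp(-qT) = 0.9665715046; exp(-rT) = 0.9675385596
N(-d2) = 0.8338200520
Rho = -K*T*exp(-rT)*N(-d2) = -27.2200 * 1.0000 * 0.9675385596 * 0.8338200520 = -21.959818


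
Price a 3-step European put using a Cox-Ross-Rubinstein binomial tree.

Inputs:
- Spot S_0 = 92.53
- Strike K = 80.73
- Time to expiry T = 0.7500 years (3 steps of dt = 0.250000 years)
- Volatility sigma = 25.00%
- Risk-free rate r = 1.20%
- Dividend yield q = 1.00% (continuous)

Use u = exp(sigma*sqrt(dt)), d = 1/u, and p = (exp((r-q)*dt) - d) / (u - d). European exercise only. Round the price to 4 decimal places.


Answer: Price = V(0,0) = 2.5169

Derivation:
dt = T/N = 0.250000
u = exp(sigma*sqrt(dt)) = 1.133148; d = 1/u = 0.882497
p = (exp((r-q)*dt) - d) / (u - d) = 0.470786
Discount per step: exp(-r*dt) = 0.997004
Stock lattice S(k, i) with i counting down-moves:
  k=0: S(0,0) = 92.5300
  k=1: S(1,0) = 104.8502; S(1,1) = 81.6574
  k=2: S(2,0) = 118.8109; S(2,1) = 92.5300; S(2,2) = 72.0624
  k=3: S(3,0) = 134.6304; S(3,1) = 104.8502; S(3,2) = 81.6574; S(3,3) = 63.5949
Terminal payoffs V(N, i) = max(K - S_T, 0):
  V(3,0) = 0.000000; V(3,1) = 0.000000; V(3,2) = 0.000000; V(3,3) = 17.135123
Backward induction: V(k, i) = exp(-r*dt) * [p * V(k+1, i) + (1-p) * V(k+1, i+1)].
  V(2,0) = exp(-r*dt) * [p*0.000000 + (1-p)*0.000000] = 0.000000
  V(2,1) = exp(-r*dt) * [p*0.000000 + (1-p)*0.000000] = 0.000000
  V(2,2) = exp(-r*dt) * [p*0.000000 + (1-p)*17.135123] = 9.040985
  V(1,0) = exp(-r*dt) * [p*0.000000 + (1-p)*0.000000] = 0.000000
  V(1,1) = exp(-r*dt) * [p*0.000000 + (1-p)*9.040985] = 4.770284
  V(0,0) = exp(-r*dt) * [p*0.000000 + (1-p)*4.770284] = 2.516939


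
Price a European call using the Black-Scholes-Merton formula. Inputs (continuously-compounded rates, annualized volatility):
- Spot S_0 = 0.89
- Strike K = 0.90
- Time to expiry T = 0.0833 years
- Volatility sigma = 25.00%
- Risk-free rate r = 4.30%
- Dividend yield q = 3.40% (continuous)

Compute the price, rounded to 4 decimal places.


d1 = (ln(S/K) + (r - q + 0.5*sigma^2) * T) / (sigma * sqrt(T)) = -0.10838537
d2 = d1 - sigma * sqrt(T) = -0.18053972
exp(-rT) = 0.99642451; exp(-qT) = 0.99717181
C = S_0 * exp(-qT) * N(d1) - K * exp(-rT) * N(d2)
N(d1) = 0.45684500; N(d2) = 0.42836444
C = 0.8900 * 0.99717181 * 0.45684500 - 0.9000 * 0.99642451 * 0.42836444 = 0.0213

Answer: Price = 0.0213


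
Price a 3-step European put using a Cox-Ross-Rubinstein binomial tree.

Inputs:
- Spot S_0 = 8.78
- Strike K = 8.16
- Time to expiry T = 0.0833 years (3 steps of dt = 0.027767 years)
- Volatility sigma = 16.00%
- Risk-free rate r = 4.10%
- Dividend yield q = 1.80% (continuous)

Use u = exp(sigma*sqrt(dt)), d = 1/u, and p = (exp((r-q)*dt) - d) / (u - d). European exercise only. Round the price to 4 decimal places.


Answer: Price = V(0,0) = 0.0066

Derivation:
dt = T/N = 0.027767
u = exp(sigma*sqrt(dt)) = 1.027020; d = 1/u = 0.973691
p = (exp((r-q)*dt) - d) / (u - d) = 0.505314
Discount per step: exp(-r*dt) = 0.998862
Stock lattice S(k, i) with i counting down-moves:
  k=0: S(0,0) = 8.7800
  k=1: S(1,0) = 9.0172; S(1,1) = 8.5490
  k=2: S(2,0) = 9.2609; S(2,1) = 8.7800; S(2,2) = 8.3241
  k=3: S(3,0) = 9.5111; S(3,1) = 9.0172; S(3,2) = 8.5490; S(3,3) = 8.1051
Terminal payoffs V(N, i) = max(K - S_T, 0):
  V(3,0) = 0.000000; V(3,1) = 0.000000; V(3,2) = 0.000000; V(3,3) = 0.054909
Backward induction: V(k, i) = exp(-r*dt) * [p * V(k+1, i) + (1-p) * V(k+1, i+1)].
  V(2,0) = exp(-r*dt) * [p*0.000000 + (1-p)*0.000000] = 0.000000
  V(2,1) = exp(-r*dt) * [p*0.000000 + (1-p)*0.000000] = 0.000000
  V(2,2) = exp(-r*dt) * [p*0.000000 + (1-p)*0.054909] = 0.027132
  V(1,0) = exp(-r*dt) * [p*0.000000 + (1-p)*0.000000] = 0.000000
  V(1,1) = exp(-r*dt) * [p*0.000000 + (1-p)*0.027132] = 0.013406
  V(0,0) = exp(-r*dt) * [p*0.000000 + (1-p)*0.013406] = 0.006624


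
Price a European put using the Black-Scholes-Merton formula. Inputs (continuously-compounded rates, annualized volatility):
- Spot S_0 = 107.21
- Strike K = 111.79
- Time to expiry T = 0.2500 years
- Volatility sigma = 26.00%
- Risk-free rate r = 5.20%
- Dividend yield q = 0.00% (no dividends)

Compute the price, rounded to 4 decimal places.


d1 = (ln(S/K) + (r - q + 0.5*sigma^2) * T) / (sigma * sqrt(T)) = -0.15678910
d2 = d1 - sigma * sqrt(T) = -0.28678910
exp(-rT) = 0.98708414; exp(-qT) = 1.00000000
P = K * exp(-rT) * N(-d2) - S_0 * exp(-qT) * N(-d1)
N(-d1) = 0.56229447; N(-d2) = 0.61286310
P = 111.7900 * 0.98708414 * 0.61286310 - 107.2100 * 1.00000000 * 0.56229447 = 7.3435

Answer: Price = 7.3435


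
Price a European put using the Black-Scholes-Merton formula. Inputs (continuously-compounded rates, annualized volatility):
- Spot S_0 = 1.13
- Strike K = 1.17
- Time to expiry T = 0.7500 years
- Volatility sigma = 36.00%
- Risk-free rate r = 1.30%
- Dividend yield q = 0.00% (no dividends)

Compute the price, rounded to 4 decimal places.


Answer: Price = 0.1565

Derivation:
d1 = (ln(S/K) + (r - q + 0.5*sigma^2) * T) / (sigma * sqrt(T)) = 0.07558119
d2 = d1 - sigma * sqrt(T) = -0.23618795
exp(-rT) = 0.99029738; exp(-qT) = 1.00000000
P = K * exp(-rT) * N(-d2) - S_0 * exp(-qT) * N(-d1)
N(-d1) = 0.46987615; N(-d2) = 0.59335659
P = 1.1700 * 0.99029738 * 0.59335659 - 1.1300 * 1.00000000 * 0.46987615 = 0.1565


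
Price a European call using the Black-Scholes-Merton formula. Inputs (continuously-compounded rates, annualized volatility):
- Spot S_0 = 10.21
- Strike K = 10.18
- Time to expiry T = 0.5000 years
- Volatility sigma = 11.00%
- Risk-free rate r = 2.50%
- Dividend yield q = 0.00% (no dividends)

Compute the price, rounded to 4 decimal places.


Answer: Price = 0.3987

Derivation:
d1 = (ln(S/K) + (r - q + 0.5*sigma^2) * T) / (sigma * sqrt(T)) = 0.23742873
d2 = d1 - sigma * sqrt(T) = 0.15964698
exp(-rT) = 0.98757780; exp(-qT) = 1.00000000
C = S_0 * exp(-qT) * N(d1) - K * exp(-rT) * N(d2)
N(d1) = 0.59383790; N(d2) = 0.56342042
C = 10.2100 * 1.00000000 * 0.59383790 - 10.1800 * 0.98757780 * 0.56342042 = 0.3987


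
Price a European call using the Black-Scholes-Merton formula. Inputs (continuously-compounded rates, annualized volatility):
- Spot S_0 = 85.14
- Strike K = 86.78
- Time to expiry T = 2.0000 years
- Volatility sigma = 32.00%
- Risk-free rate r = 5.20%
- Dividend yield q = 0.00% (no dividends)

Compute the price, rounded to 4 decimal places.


Answer: Price = 18.3386

Derivation:
d1 = (ln(S/K) + (r - q + 0.5*sigma^2) * T) / (sigma * sqrt(T)) = 0.41392436
d2 = d1 - sigma * sqrt(T) = -0.03862398
exp(-rT) = 0.90122530; exp(-qT) = 1.00000000
C = S_0 * exp(-qT) * N(d1) - K * exp(-rT) * N(d2)
N(d1) = 0.66053525; N(d2) = 0.48459509
C = 85.1400 * 1.00000000 * 0.66053525 - 86.7800 * 0.90122530 * 0.48459509 = 18.3386


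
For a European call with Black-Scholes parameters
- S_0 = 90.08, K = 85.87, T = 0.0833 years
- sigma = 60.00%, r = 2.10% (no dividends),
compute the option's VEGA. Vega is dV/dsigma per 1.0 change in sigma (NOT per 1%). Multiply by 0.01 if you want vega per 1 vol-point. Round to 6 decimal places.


Answer: Vega = 9.674667

Derivation:
d1 = 0.3730829644; d2 = 0.1999125281
phi(d1) = 0.3721218285; exp(-qT) = 1.0000000000; exp(-rT) = 0.9982522291
Vega = S * exp(-qT) * phi(d1) * sqrt(T) = 90.0800 * 1.0000000000 * 0.3721218285 * 0.2886173938 = 9.674667


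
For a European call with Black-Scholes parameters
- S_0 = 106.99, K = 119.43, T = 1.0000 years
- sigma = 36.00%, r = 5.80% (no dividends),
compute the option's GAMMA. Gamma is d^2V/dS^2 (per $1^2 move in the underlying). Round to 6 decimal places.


d1 = 0.0355692958; d2 = -0.3244307042
phi(d1) = 0.3986899943; exp(-qT) = 1.0000000000; exp(-rT) = 0.9436499474
Gamma = exp(-qT) * phi(d1) / (S * sigma * sqrt(T)) = 1.0000000000 * 0.3986899943 / (106.9900 * 0.3600 * 1.0000000000) = 0.010351

Answer: Gamma = 0.010351


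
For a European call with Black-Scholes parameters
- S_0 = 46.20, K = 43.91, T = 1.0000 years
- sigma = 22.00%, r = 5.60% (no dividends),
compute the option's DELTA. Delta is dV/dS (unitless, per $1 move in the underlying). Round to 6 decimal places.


d1 = 0.5956259705; d2 = 0.3756259705
phi(d1) = 0.3340970760; exp(-qT) = 1.0000000000; exp(-rT) = 0.9455391359
N(d1) = 0.7242874384
Delta = exp(-qT) * N(d1) = 1.0000000000 * 0.7242874384 = 0.724287

Answer: Delta = 0.724287


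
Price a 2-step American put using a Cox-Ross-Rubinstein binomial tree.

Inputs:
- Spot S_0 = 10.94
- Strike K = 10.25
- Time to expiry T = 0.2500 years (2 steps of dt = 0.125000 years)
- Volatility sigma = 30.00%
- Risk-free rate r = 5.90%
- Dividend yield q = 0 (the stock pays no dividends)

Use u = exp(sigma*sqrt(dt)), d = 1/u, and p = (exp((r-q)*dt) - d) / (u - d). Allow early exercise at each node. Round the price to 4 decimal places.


Answer: Price = V(0,0) = 0.3337

Derivation:
dt = T/N = 0.125000
u = exp(sigma*sqrt(dt)) = 1.111895; d = 1/u = 0.899365
p = (exp((r-q)*dt) - d) / (u - d) = 0.508338
Discount per step: exp(-r*dt) = 0.992652
Stock lattice S(k, i) with i counting down-moves:
  k=0: S(0,0) = 10.9400
  k=1: S(1,0) = 12.1641; S(1,1) = 9.8391
  k=2: S(2,0) = 13.5252; S(2,1) = 10.9400; S(2,2) = 8.8489
Terminal payoffs V(N, i) = max(K - S_T, 0):
  V(2,0) = 0.000000; V(2,1) = 0.000000; V(2,2) = 1.401095
Backward induction: V(k, i) = exp(-r*dt) * [p * V(k+1, i) + (1-p) * V(k+1, i+1)]; then take max(V_cont, immediate exercise) for American.
  V(1,0) = exp(-r*dt) * [p*0.000000 + (1-p)*0.000000] = 0.000000; exercise = 0.000000; V(1,0) = max -> 0.000000
  V(1,1) = exp(-r*dt) * [p*0.000000 + (1-p)*1.401095] = 0.683804; exercise = 0.410944; V(1,1) = max -> 0.683804
  V(0,0) = exp(-r*dt) * [p*0.000000 + (1-p)*0.683804] = 0.333730; exercise = 0.000000; V(0,0) = max -> 0.333730


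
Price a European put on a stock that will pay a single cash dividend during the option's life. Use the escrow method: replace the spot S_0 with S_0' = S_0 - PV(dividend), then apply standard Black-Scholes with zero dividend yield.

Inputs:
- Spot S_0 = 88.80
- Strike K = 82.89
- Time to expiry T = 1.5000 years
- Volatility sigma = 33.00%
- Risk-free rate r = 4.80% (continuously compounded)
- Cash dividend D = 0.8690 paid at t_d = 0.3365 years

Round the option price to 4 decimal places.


PV(D) = D * exp(-r * t_d) = 0.8690 * 0.98397774 = 0.85507666
S_0' = S_0 - PV(D) = 88.8000 - 0.85507666 = 87.94492334
d1 = (ln(S_0'/K) + (r + sigma^2/2)*T) / (sigma*sqrt(T)) = 0.52669304
d2 = d1 - sigma*sqrt(T) = 0.12252724
exp(-rT) = 0.93053090
N(-d1) = 0.29920338; N(-d2) = 0.45124074
P = K * exp(-rT) * N(-d2) - S_0' * N(-d1) = 82.8900 * 0.93053090 * 0.45124074 - 87.94492334 * 0.29920338 = 8.4915

Answer: Price = 8.4915


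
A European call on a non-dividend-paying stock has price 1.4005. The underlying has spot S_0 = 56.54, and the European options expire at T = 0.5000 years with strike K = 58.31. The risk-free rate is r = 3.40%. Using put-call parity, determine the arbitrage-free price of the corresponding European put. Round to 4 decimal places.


Answer: Put price = 2.1876

Derivation:
Put-call parity: C - P = S_0 * exp(-qT) - K * exp(-rT).
S_0 * exp(-qT) = 56.5400 * 1.00000000 = 56.54000000
K * exp(-rT) = 58.3100 * 0.98314368 = 57.32710825
P = C - S*exp(-qT) + K*exp(-rT)
P = 1.4005 - 56.54000000 + 57.32710825 = 2.1876


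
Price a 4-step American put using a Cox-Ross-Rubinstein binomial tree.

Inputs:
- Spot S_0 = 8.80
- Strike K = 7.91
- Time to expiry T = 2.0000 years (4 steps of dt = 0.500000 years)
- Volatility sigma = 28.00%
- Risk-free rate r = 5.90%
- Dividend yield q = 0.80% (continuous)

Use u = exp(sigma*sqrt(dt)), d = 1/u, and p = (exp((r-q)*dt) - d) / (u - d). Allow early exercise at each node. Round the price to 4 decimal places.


dt = T/N = 0.500000
u = exp(sigma*sqrt(dt)) = 1.218950; d = 1/u = 0.820378
p = (exp((r-q)*dt) - d) / (u - d) = 0.515465
Discount per step: exp(-r*dt) = 0.970931
Stock lattice S(k, i) with i counting down-moves:
  k=0: S(0,0) = 8.8000
  k=1: S(1,0) = 10.7268; S(1,1) = 7.2193
  k=2: S(2,0) = 13.0754; S(2,1) = 8.8000; S(2,2) = 5.9226
  k=3: S(3,0) = 15.9382; S(3,1) = 10.7268; S(3,2) = 7.2193; S(3,3) = 4.8588
  k=4: S(4,0) = 19.4279; S(4,1) = 13.0754; S(4,2) = 8.8000; S(4,3) = 5.9226; S(4,4) = 3.9860
Terminal payoffs V(N, i) = max(K - S_T, 0):
  V(4,0) = 0.000000; V(4,1) = 0.000000; V(4,2) = 0.000000; V(4,3) = 1.987421; V(4,4) = 3.923984
Backward induction: V(k, i) = exp(-r*dt) * [p * V(k+1, i) + (1-p) * V(k+1, i+1)]; then take max(V_cont, immediate exercise) for American.
  V(3,0) = exp(-r*dt) * [p*0.000000 + (1-p)*0.000000] = 0.000000; exercise = 0.000000; V(3,0) = max -> 0.000000
  V(3,1) = exp(-r*dt) * [p*0.000000 + (1-p)*0.000000] = 0.000000; exercise = 0.000000; V(3,1) = max -> 0.000000
  V(3,2) = exp(-r*dt) * [p*0.000000 + (1-p)*1.987421] = 0.934983; exercise = 0.690672; V(3,2) = max -> 0.934983
  V(3,3) = exp(-r*dt) * [p*1.987421 + (1-p)*3.923984] = 2.840705; exercise = 3.051246; V(3,3) = max -> 3.051246
  V(2,0) = exp(-r*dt) * [p*0.000000 + (1-p)*0.000000] = 0.000000; exercise = 0.000000; V(2,0) = max -> 0.000000
  V(2,1) = exp(-r*dt) * [p*0.000000 + (1-p)*0.934983] = 0.439863; exercise = 0.000000; V(2,1) = max -> 0.439863
  V(2,2) = exp(-r*dt) * [p*0.934983 + (1-p)*3.051246] = 1.903400; exercise = 1.987421; V(2,2) = max -> 1.987421
  V(1,0) = exp(-r*dt) * [p*0.000000 + (1-p)*0.439863] = 0.206934; exercise = 0.000000; V(1,0) = max -> 0.206934
  V(1,1) = exp(-r*dt) * [p*0.439863 + (1-p)*1.987421] = 1.155126; exercise = 0.690672; V(1,1) = max -> 1.155126
  V(0,0) = exp(-r*dt) * [p*0.206934 + (1-p)*1.155126] = 0.646996; exercise = 0.000000; V(0,0) = max -> 0.646996

Answer: Price = V(0,0) = 0.6470


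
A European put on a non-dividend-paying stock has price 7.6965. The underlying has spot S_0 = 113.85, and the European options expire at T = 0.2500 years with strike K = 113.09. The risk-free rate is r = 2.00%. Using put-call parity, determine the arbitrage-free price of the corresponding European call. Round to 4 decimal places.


Answer: Call price = 9.0205

Derivation:
Put-call parity: C - P = S_0 * exp(-qT) - K * exp(-rT).
S_0 * exp(-qT) = 113.8500 * 1.00000000 = 113.85000000
K * exp(-rT) = 113.0900 * 0.99501248 = 112.52596127
C = P + S*exp(-qT) - K*exp(-rT)
C = 7.6965 + 113.85000000 - 112.52596127 = 9.0205


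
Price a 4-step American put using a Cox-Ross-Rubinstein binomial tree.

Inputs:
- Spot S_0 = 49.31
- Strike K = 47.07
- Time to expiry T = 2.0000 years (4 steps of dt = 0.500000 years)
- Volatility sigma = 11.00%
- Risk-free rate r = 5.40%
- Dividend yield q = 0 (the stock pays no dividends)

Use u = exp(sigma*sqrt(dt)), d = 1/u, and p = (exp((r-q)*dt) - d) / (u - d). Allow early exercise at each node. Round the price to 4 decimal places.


Answer: Price = V(0,0) = 0.7770

Derivation:
dt = T/N = 0.500000
u = exp(sigma*sqrt(dt)) = 1.080887; d = 1/u = 0.925166
p = (exp((r-q)*dt) - d) / (u - d) = 0.656314
Discount per step: exp(-r*dt) = 0.973361
Stock lattice S(k, i) with i counting down-moves:
  k=0: S(0,0) = 49.3100
  k=1: S(1,0) = 53.2985; S(1,1) = 45.6200
  k=2: S(2,0) = 57.6097; S(2,1) = 49.3100; S(2,2) = 42.2060
  k=3: S(3,0) = 62.2695; S(3,1) = 53.2985; S(3,2) = 45.6200; S(3,3) = 39.0476
  k=4: S(4,0) = 67.3063; S(4,1) = 57.6097; S(4,2) = 49.3100; S(4,3) = 42.2060; S(4,4) = 36.1255
Terminal payoffs V(N, i) = max(K - S_T, 0):
  V(4,0) = 0.000000; V(4,1) = 0.000000; V(4,2) = 0.000000; V(4,3) = 4.863957; V(4,4) = 10.944466
Backward induction: V(k, i) = exp(-r*dt) * [p * V(k+1, i) + (1-p) * V(k+1, i+1)]; then take max(V_cont, immediate exercise) for American.
  V(3,0) = exp(-r*dt) * [p*0.000000 + (1-p)*0.000000] = 0.000000; exercise = 0.000000; V(3,0) = max -> 0.000000
  V(3,1) = exp(-r*dt) * [p*0.000000 + (1-p)*0.000000] = 0.000000; exercise = 0.000000; V(3,1) = max -> 0.000000
  V(3,2) = exp(-r*dt) * [p*0.000000 + (1-p)*4.863957] = 1.627143; exercise = 1.450048; V(3,2) = max -> 1.627143
  V(3,3) = exp(-r*dt) * [p*4.863957 + (1-p)*10.944466] = 6.768504; exercise = 8.022390; V(3,3) = max -> 8.022390
  V(2,0) = exp(-r*dt) * [p*0.000000 + (1-p)*0.000000] = 0.000000; exercise = 0.000000; V(2,0) = max -> 0.000000
  V(2,1) = exp(-r*dt) * [p*0.000000 + (1-p)*1.627143] = 0.544329; exercise = 0.000000; V(2,1) = max -> 0.544329
  V(2,2) = exp(-r*dt) * [p*1.627143 + (1-p)*8.022390] = 3.723204; exercise = 4.863957; V(2,2) = max -> 4.863957
  V(1,0) = exp(-r*dt) * [p*0.000000 + (1-p)*0.544329] = 0.182095; exercise = 0.000000; V(1,0) = max -> 0.182095
  V(1,1) = exp(-r*dt) * [p*0.544329 + (1-p)*4.863957] = 1.974877; exercise = 1.450048; V(1,1) = max -> 1.974877
  V(0,0) = exp(-r*dt) * [p*0.182095 + (1-p)*1.974877] = 0.776984; exercise = 0.000000; V(0,0) = max -> 0.776984
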